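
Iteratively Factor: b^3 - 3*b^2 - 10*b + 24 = (b + 3)*(b^2 - 6*b + 8) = (b - 4)*(b + 3)*(b - 2)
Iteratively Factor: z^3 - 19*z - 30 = (z - 5)*(z^2 + 5*z + 6) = (z - 5)*(z + 2)*(z + 3)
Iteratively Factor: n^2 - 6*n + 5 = (n - 5)*(n - 1)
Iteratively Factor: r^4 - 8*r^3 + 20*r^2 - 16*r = (r - 2)*(r^3 - 6*r^2 + 8*r) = (r - 4)*(r - 2)*(r^2 - 2*r) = r*(r - 4)*(r - 2)*(r - 2)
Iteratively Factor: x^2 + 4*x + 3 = (x + 3)*(x + 1)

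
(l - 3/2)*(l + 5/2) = l^2 + l - 15/4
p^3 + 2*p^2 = p^2*(p + 2)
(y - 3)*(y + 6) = y^2 + 3*y - 18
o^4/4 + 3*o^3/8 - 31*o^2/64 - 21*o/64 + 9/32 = (o/4 + 1/4)*(o - 3/4)^2*(o + 2)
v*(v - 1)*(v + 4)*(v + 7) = v^4 + 10*v^3 + 17*v^2 - 28*v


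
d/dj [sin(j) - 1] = cos(j)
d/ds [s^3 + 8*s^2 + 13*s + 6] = 3*s^2 + 16*s + 13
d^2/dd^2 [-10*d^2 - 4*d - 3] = -20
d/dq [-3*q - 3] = -3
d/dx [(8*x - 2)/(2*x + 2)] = 5/(x + 1)^2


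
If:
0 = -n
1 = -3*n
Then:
No Solution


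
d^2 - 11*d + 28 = (d - 7)*(d - 4)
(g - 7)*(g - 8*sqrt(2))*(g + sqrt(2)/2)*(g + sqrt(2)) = g^4 - 13*sqrt(2)*g^3/2 - 7*g^3 - 23*g^2 + 91*sqrt(2)*g^2/2 - 8*sqrt(2)*g + 161*g + 56*sqrt(2)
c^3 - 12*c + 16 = (c - 2)^2*(c + 4)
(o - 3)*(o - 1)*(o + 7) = o^3 + 3*o^2 - 25*o + 21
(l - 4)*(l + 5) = l^2 + l - 20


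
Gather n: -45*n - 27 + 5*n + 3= -40*n - 24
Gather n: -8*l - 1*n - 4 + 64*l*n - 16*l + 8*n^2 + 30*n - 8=-24*l + 8*n^2 + n*(64*l + 29) - 12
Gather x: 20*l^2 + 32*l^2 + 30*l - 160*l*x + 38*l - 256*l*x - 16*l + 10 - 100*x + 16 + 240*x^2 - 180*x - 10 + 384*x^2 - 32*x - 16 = 52*l^2 + 52*l + 624*x^2 + x*(-416*l - 312)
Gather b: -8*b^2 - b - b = -8*b^2 - 2*b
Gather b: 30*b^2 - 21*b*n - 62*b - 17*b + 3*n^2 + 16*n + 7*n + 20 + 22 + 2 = 30*b^2 + b*(-21*n - 79) + 3*n^2 + 23*n + 44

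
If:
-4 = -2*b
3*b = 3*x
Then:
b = 2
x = 2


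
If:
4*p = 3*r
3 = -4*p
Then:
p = -3/4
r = -1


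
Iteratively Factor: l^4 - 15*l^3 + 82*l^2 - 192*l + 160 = (l - 5)*(l^3 - 10*l^2 + 32*l - 32) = (l - 5)*(l - 4)*(l^2 - 6*l + 8) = (l - 5)*(l - 4)*(l - 2)*(l - 4)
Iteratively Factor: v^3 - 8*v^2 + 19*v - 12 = (v - 3)*(v^2 - 5*v + 4) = (v - 3)*(v - 1)*(v - 4)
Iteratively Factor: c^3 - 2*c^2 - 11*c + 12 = (c + 3)*(c^2 - 5*c + 4) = (c - 4)*(c + 3)*(c - 1)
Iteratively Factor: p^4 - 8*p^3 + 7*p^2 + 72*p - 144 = (p - 4)*(p^3 - 4*p^2 - 9*p + 36) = (p - 4)*(p + 3)*(p^2 - 7*p + 12) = (p - 4)^2*(p + 3)*(p - 3)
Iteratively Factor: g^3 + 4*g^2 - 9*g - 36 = (g + 3)*(g^2 + g - 12) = (g - 3)*(g + 3)*(g + 4)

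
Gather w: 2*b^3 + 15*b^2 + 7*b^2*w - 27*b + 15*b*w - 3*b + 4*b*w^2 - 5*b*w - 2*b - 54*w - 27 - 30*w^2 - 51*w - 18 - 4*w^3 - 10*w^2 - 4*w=2*b^3 + 15*b^2 - 32*b - 4*w^3 + w^2*(4*b - 40) + w*(7*b^2 + 10*b - 109) - 45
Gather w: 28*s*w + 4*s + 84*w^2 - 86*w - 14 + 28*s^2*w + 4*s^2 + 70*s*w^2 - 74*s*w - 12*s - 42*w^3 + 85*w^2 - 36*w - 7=4*s^2 - 8*s - 42*w^3 + w^2*(70*s + 169) + w*(28*s^2 - 46*s - 122) - 21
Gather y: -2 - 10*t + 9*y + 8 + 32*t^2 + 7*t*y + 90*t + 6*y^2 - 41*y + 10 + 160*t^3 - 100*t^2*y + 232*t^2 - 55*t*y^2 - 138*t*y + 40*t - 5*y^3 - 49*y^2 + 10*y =160*t^3 + 264*t^2 + 120*t - 5*y^3 + y^2*(-55*t - 43) + y*(-100*t^2 - 131*t - 22) + 16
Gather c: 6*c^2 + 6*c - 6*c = 6*c^2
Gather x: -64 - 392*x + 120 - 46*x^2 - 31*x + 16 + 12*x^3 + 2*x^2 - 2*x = 12*x^3 - 44*x^2 - 425*x + 72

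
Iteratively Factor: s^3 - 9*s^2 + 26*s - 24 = (s - 4)*(s^2 - 5*s + 6) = (s - 4)*(s - 2)*(s - 3)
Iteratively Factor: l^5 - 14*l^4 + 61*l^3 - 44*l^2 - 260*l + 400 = (l - 5)*(l^4 - 9*l^3 + 16*l^2 + 36*l - 80) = (l - 5)*(l + 2)*(l^3 - 11*l^2 + 38*l - 40) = (l - 5)*(l - 2)*(l + 2)*(l^2 - 9*l + 20) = (l - 5)^2*(l - 2)*(l + 2)*(l - 4)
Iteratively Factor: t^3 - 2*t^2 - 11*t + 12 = (t - 1)*(t^2 - t - 12) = (t - 4)*(t - 1)*(t + 3)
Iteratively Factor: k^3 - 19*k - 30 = (k + 3)*(k^2 - 3*k - 10) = (k - 5)*(k + 3)*(k + 2)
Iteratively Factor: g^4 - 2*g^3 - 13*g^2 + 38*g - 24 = (g - 2)*(g^3 - 13*g + 12) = (g - 3)*(g - 2)*(g^2 + 3*g - 4) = (g - 3)*(g - 2)*(g + 4)*(g - 1)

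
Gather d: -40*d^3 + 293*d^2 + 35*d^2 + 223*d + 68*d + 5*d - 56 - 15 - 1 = -40*d^3 + 328*d^2 + 296*d - 72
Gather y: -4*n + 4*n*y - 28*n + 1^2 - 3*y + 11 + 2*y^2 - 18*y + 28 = -32*n + 2*y^2 + y*(4*n - 21) + 40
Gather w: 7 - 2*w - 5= 2 - 2*w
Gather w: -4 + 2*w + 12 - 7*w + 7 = 15 - 5*w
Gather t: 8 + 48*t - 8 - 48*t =0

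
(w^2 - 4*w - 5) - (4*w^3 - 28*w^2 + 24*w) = -4*w^3 + 29*w^2 - 28*w - 5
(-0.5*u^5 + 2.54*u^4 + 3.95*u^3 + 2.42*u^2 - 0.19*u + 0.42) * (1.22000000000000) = -0.61*u^5 + 3.0988*u^4 + 4.819*u^3 + 2.9524*u^2 - 0.2318*u + 0.5124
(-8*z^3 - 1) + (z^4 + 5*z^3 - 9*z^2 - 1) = z^4 - 3*z^3 - 9*z^2 - 2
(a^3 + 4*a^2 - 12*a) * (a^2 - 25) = a^5 + 4*a^4 - 37*a^3 - 100*a^2 + 300*a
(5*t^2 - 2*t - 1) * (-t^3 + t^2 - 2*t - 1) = -5*t^5 + 7*t^4 - 11*t^3 - 2*t^2 + 4*t + 1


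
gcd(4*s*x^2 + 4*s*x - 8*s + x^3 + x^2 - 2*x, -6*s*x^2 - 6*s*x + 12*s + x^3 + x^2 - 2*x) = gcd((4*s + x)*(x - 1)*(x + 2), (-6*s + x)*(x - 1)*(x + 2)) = x^2 + x - 2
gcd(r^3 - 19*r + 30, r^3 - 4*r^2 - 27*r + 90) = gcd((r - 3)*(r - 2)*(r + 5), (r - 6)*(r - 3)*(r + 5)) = r^2 + 2*r - 15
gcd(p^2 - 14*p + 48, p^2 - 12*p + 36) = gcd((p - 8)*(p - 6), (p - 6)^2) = p - 6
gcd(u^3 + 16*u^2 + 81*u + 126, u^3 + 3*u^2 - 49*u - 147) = u^2 + 10*u + 21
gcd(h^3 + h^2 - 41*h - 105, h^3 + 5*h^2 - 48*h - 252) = h - 7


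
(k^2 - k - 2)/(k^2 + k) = (k - 2)/k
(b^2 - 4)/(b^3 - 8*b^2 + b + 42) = (b - 2)/(b^2 - 10*b + 21)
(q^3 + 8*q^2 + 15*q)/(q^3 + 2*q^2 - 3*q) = (q + 5)/(q - 1)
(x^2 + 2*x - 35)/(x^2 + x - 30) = (x + 7)/(x + 6)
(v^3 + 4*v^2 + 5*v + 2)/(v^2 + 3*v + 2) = v + 1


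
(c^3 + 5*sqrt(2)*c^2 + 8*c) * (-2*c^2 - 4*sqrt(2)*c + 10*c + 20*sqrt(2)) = -2*c^5 - 14*sqrt(2)*c^4 + 10*c^4 - 56*c^3 + 70*sqrt(2)*c^3 - 32*sqrt(2)*c^2 + 280*c^2 + 160*sqrt(2)*c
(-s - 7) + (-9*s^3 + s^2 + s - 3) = -9*s^3 + s^2 - 10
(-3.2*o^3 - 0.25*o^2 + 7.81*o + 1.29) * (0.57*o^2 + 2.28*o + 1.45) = -1.824*o^5 - 7.4385*o^4 - 0.7583*o^3 + 18.1796*o^2 + 14.2657*o + 1.8705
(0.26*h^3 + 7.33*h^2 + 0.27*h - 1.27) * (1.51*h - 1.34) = 0.3926*h^4 + 10.7199*h^3 - 9.4145*h^2 - 2.2795*h + 1.7018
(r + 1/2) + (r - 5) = 2*r - 9/2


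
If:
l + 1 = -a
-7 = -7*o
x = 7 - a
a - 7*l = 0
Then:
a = -7/8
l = -1/8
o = 1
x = 63/8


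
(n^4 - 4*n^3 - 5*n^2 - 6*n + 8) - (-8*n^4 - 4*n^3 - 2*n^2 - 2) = 9*n^4 - 3*n^2 - 6*n + 10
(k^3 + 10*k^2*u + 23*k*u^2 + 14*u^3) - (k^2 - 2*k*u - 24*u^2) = k^3 + 10*k^2*u - k^2 + 23*k*u^2 + 2*k*u + 14*u^3 + 24*u^2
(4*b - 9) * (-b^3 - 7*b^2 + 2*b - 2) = -4*b^4 - 19*b^3 + 71*b^2 - 26*b + 18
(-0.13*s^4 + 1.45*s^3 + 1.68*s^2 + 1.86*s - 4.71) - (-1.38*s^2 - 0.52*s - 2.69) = -0.13*s^4 + 1.45*s^3 + 3.06*s^2 + 2.38*s - 2.02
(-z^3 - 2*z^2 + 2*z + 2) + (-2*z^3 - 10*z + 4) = -3*z^3 - 2*z^2 - 8*z + 6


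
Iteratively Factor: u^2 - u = (u)*(u - 1)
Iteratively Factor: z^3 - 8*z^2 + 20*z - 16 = (z - 2)*(z^2 - 6*z + 8) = (z - 2)^2*(z - 4)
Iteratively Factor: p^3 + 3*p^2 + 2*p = (p)*(p^2 + 3*p + 2) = p*(p + 2)*(p + 1)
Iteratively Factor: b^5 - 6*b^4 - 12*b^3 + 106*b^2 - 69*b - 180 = (b - 3)*(b^4 - 3*b^3 - 21*b^2 + 43*b + 60) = (b - 5)*(b - 3)*(b^3 + 2*b^2 - 11*b - 12) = (b - 5)*(b - 3)*(b + 4)*(b^2 - 2*b - 3) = (b - 5)*(b - 3)*(b + 1)*(b + 4)*(b - 3)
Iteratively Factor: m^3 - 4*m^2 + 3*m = (m - 1)*(m^2 - 3*m) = (m - 3)*(m - 1)*(m)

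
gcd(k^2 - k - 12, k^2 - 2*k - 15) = k + 3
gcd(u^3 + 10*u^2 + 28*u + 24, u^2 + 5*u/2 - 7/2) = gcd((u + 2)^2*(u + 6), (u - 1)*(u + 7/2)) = 1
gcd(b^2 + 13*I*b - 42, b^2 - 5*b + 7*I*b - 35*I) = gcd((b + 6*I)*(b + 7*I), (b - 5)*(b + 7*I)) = b + 7*I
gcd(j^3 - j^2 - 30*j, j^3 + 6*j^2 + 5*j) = j^2 + 5*j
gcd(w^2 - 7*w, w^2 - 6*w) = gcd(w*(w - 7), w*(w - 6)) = w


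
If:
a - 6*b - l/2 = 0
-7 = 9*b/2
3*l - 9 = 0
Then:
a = -47/6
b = -14/9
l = 3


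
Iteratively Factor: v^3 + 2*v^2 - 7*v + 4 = (v + 4)*(v^2 - 2*v + 1) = (v - 1)*(v + 4)*(v - 1)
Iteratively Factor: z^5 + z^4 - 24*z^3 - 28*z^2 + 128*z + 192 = (z - 3)*(z^4 + 4*z^3 - 12*z^2 - 64*z - 64) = (z - 4)*(z - 3)*(z^3 + 8*z^2 + 20*z + 16) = (z - 4)*(z - 3)*(z + 2)*(z^2 + 6*z + 8) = (z - 4)*(z - 3)*(z + 2)^2*(z + 4)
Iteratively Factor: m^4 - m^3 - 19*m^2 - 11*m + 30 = (m + 2)*(m^3 - 3*m^2 - 13*m + 15) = (m + 2)*(m + 3)*(m^2 - 6*m + 5) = (m - 5)*(m + 2)*(m + 3)*(m - 1)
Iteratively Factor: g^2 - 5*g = (g - 5)*(g)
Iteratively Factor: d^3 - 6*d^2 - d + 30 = (d - 5)*(d^2 - d - 6) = (d - 5)*(d - 3)*(d + 2)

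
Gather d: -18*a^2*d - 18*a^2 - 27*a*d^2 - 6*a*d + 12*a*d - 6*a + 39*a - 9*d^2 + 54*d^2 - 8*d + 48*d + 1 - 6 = -18*a^2 + 33*a + d^2*(45 - 27*a) + d*(-18*a^2 + 6*a + 40) - 5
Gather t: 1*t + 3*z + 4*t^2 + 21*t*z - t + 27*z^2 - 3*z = 4*t^2 + 21*t*z + 27*z^2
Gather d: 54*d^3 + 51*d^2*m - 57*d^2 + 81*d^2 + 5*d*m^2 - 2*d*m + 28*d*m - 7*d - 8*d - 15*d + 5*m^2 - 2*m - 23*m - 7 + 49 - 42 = 54*d^3 + d^2*(51*m + 24) + d*(5*m^2 + 26*m - 30) + 5*m^2 - 25*m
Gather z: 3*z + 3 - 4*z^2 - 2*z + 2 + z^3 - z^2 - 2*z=z^3 - 5*z^2 - z + 5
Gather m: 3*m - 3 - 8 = 3*m - 11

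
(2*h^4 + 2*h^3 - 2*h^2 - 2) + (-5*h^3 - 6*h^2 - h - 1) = 2*h^4 - 3*h^3 - 8*h^2 - h - 3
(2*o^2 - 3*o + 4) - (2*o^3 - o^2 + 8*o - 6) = -2*o^3 + 3*o^2 - 11*o + 10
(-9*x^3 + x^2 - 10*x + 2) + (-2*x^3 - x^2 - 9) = -11*x^3 - 10*x - 7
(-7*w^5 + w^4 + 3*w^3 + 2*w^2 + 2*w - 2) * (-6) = 42*w^5 - 6*w^4 - 18*w^3 - 12*w^2 - 12*w + 12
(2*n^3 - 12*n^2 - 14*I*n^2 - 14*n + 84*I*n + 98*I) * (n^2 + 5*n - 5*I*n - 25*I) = 2*n^5 - 2*n^4 - 24*I*n^4 - 144*n^3 + 24*I*n^3 + 888*I*n^2 + 2590*n + 840*I*n + 2450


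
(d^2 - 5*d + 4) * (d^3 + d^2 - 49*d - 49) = d^5 - 4*d^4 - 50*d^3 + 200*d^2 + 49*d - 196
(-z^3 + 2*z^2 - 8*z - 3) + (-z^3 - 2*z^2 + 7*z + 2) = -2*z^3 - z - 1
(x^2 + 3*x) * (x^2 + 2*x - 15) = x^4 + 5*x^3 - 9*x^2 - 45*x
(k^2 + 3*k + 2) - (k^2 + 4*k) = 2 - k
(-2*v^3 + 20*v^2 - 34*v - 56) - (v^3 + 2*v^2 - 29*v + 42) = -3*v^3 + 18*v^2 - 5*v - 98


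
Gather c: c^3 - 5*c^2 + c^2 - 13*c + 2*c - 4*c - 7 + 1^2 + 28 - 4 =c^3 - 4*c^2 - 15*c + 18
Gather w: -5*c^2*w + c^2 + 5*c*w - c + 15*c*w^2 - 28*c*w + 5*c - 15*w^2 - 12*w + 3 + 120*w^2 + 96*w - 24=c^2 + 4*c + w^2*(15*c + 105) + w*(-5*c^2 - 23*c + 84) - 21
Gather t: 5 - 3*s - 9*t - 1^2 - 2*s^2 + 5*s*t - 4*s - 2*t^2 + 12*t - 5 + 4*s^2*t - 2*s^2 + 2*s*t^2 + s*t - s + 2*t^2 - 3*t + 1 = -4*s^2 + 2*s*t^2 - 8*s + t*(4*s^2 + 6*s)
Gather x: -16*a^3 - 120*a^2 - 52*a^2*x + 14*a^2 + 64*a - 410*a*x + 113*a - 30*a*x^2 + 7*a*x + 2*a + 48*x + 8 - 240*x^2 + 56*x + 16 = -16*a^3 - 106*a^2 + 179*a + x^2*(-30*a - 240) + x*(-52*a^2 - 403*a + 104) + 24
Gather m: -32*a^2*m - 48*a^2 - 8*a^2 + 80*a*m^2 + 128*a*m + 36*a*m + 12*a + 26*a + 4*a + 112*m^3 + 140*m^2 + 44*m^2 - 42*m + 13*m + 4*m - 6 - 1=-56*a^2 + 42*a + 112*m^3 + m^2*(80*a + 184) + m*(-32*a^2 + 164*a - 25) - 7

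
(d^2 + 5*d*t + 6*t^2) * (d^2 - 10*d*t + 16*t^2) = d^4 - 5*d^3*t - 28*d^2*t^2 + 20*d*t^3 + 96*t^4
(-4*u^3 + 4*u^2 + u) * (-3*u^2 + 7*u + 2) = 12*u^5 - 40*u^4 + 17*u^3 + 15*u^2 + 2*u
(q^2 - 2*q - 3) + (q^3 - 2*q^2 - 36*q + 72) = q^3 - q^2 - 38*q + 69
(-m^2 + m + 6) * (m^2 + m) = -m^4 + 7*m^2 + 6*m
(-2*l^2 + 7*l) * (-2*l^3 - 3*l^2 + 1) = 4*l^5 - 8*l^4 - 21*l^3 - 2*l^2 + 7*l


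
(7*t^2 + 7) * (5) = 35*t^2 + 35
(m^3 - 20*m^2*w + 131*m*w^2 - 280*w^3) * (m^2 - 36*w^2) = m^5 - 20*m^4*w + 95*m^3*w^2 + 440*m^2*w^3 - 4716*m*w^4 + 10080*w^5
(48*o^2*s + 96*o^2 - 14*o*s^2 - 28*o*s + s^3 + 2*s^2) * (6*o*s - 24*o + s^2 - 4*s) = 288*o^3*s^2 - 576*o^3*s - 2304*o^3 - 36*o^2*s^3 + 72*o^2*s^2 + 288*o^2*s - 8*o*s^4 + 16*o*s^3 + 64*o*s^2 + s^5 - 2*s^4 - 8*s^3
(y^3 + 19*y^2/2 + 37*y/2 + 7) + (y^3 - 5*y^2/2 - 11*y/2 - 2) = 2*y^3 + 7*y^2 + 13*y + 5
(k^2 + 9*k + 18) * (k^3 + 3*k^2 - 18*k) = k^5 + 12*k^4 + 27*k^3 - 108*k^2 - 324*k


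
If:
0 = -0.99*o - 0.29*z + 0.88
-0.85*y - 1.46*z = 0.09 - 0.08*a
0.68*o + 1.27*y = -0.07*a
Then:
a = 12.5606029255936*z - 2.47968825436237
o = 0.888888888888889 - 0.292929292929293*z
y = -0.535472665826483*z - 0.339264776881164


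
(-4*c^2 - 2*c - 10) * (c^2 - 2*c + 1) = -4*c^4 + 6*c^3 - 10*c^2 + 18*c - 10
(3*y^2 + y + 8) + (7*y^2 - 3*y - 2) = 10*y^2 - 2*y + 6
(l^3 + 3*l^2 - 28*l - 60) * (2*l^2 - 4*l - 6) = 2*l^5 + 2*l^4 - 74*l^3 - 26*l^2 + 408*l + 360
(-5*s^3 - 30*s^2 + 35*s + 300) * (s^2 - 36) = -5*s^5 - 30*s^4 + 215*s^3 + 1380*s^2 - 1260*s - 10800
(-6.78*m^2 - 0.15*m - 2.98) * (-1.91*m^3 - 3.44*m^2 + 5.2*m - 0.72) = 12.9498*m^5 + 23.6097*m^4 - 29.0482*m^3 + 14.3528*m^2 - 15.388*m + 2.1456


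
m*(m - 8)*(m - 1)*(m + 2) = m^4 - 7*m^3 - 10*m^2 + 16*m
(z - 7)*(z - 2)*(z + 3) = z^3 - 6*z^2 - 13*z + 42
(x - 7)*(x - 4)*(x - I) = x^3 - 11*x^2 - I*x^2 + 28*x + 11*I*x - 28*I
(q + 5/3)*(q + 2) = q^2 + 11*q/3 + 10/3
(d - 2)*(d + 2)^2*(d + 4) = d^4 + 6*d^3 + 4*d^2 - 24*d - 32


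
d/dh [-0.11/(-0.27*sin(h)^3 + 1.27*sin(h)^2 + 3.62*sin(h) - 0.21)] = (-0.0891*sin(h)^2 + 0.2794*sin(h) + 0.3982)*cos(h)/(0.27*sin(h)^3 - 1.27*sin(h)^2 - 3.62*sin(h) + 0.21)^2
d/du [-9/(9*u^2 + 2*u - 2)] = 18*(9*u + 1)/(9*u^2 + 2*u - 2)^2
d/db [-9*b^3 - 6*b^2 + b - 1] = -27*b^2 - 12*b + 1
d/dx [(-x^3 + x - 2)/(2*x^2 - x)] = 2*(-x^4 + x^3 - x^2 + 4*x - 1)/(x^2*(4*x^2 - 4*x + 1))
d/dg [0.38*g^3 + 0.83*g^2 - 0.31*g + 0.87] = 1.14*g^2 + 1.66*g - 0.31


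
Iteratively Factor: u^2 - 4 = (u + 2)*(u - 2)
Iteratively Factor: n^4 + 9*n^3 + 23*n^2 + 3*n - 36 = (n + 4)*(n^3 + 5*n^2 + 3*n - 9) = (n + 3)*(n + 4)*(n^2 + 2*n - 3) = (n - 1)*(n + 3)*(n + 4)*(n + 3)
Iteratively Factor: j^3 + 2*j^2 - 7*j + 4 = (j - 1)*(j^2 + 3*j - 4) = (j - 1)^2*(j + 4)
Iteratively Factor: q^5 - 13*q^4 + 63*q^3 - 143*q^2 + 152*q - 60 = (q - 3)*(q^4 - 10*q^3 + 33*q^2 - 44*q + 20) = (q - 3)*(q - 2)*(q^3 - 8*q^2 + 17*q - 10) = (q - 3)*(q - 2)^2*(q^2 - 6*q + 5) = (q - 5)*(q - 3)*(q - 2)^2*(q - 1)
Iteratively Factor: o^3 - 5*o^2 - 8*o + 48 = (o + 3)*(o^2 - 8*o + 16) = (o - 4)*(o + 3)*(o - 4)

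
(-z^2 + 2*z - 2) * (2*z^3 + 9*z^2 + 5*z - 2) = -2*z^5 - 5*z^4 + 9*z^3 - 6*z^2 - 14*z + 4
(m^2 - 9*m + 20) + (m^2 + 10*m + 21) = 2*m^2 + m + 41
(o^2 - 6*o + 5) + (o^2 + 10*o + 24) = 2*o^2 + 4*o + 29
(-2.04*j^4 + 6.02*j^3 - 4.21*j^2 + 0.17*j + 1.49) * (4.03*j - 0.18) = -8.2212*j^5 + 24.6278*j^4 - 18.0499*j^3 + 1.4429*j^2 + 5.9741*j - 0.2682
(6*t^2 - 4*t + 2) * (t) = 6*t^3 - 4*t^2 + 2*t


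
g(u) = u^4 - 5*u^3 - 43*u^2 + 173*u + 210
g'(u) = 4*u^3 - 15*u^2 - 86*u + 173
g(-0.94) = 14.32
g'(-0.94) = 237.26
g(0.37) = 267.89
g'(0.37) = 139.33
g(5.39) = -45.70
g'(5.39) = -99.96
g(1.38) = 357.34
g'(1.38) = 36.27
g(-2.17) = -294.63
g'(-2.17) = 248.11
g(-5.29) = -385.20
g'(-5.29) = -383.97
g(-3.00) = -480.00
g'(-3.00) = 188.00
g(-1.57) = -142.18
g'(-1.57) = 255.57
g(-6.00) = 0.00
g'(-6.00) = -715.00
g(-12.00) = 21318.00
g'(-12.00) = -7867.00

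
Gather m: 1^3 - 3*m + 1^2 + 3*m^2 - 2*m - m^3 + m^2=-m^3 + 4*m^2 - 5*m + 2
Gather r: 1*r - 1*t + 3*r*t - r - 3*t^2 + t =3*r*t - 3*t^2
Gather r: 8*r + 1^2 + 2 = 8*r + 3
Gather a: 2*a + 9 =2*a + 9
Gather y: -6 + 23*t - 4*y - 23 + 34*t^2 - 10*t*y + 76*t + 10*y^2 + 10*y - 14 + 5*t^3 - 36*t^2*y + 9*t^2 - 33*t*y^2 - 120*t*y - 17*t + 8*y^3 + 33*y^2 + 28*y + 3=5*t^3 + 43*t^2 + 82*t + 8*y^3 + y^2*(43 - 33*t) + y*(-36*t^2 - 130*t + 34) - 40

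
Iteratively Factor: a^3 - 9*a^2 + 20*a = (a)*(a^2 - 9*a + 20) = a*(a - 4)*(a - 5)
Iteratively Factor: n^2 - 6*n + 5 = (n - 5)*(n - 1)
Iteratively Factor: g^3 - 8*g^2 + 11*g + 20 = (g + 1)*(g^2 - 9*g + 20) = (g - 5)*(g + 1)*(g - 4)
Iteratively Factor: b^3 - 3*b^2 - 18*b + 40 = (b - 2)*(b^2 - b - 20) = (b - 2)*(b + 4)*(b - 5)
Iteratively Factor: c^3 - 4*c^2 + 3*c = (c)*(c^2 - 4*c + 3) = c*(c - 1)*(c - 3)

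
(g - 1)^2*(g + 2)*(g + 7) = g^4 + 7*g^3 - 3*g^2 - 19*g + 14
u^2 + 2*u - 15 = (u - 3)*(u + 5)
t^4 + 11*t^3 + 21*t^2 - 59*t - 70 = (t - 2)*(t + 1)*(t + 5)*(t + 7)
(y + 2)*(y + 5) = y^2 + 7*y + 10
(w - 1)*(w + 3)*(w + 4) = w^3 + 6*w^2 + 5*w - 12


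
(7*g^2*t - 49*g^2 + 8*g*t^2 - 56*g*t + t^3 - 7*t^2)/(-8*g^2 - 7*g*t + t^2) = (7*g*t - 49*g + t^2 - 7*t)/(-8*g + t)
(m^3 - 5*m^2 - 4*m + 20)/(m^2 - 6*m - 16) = (m^2 - 7*m + 10)/(m - 8)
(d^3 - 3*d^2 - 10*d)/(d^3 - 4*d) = (d - 5)/(d - 2)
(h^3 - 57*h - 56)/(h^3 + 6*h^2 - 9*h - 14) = (h - 8)/(h - 2)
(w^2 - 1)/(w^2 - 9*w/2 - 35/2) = 2*(1 - w^2)/(-2*w^2 + 9*w + 35)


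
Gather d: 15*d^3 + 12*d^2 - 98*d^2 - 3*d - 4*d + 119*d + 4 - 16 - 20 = 15*d^3 - 86*d^2 + 112*d - 32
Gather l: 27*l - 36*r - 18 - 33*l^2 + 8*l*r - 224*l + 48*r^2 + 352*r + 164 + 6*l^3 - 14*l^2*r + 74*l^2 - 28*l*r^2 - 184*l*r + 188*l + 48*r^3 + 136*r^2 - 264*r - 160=6*l^3 + l^2*(41 - 14*r) + l*(-28*r^2 - 176*r - 9) + 48*r^3 + 184*r^2 + 52*r - 14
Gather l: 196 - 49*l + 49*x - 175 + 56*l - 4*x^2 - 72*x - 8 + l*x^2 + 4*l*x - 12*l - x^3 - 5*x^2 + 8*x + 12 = l*(x^2 + 4*x - 5) - x^3 - 9*x^2 - 15*x + 25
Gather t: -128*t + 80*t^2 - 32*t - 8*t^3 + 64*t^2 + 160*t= -8*t^3 + 144*t^2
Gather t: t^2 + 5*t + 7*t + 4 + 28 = t^2 + 12*t + 32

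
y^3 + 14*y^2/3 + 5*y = y*(y + 5/3)*(y + 3)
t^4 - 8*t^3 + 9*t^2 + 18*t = t*(t - 6)*(t - 3)*(t + 1)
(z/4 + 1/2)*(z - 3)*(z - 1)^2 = z^4/4 - 3*z^3/4 - 3*z^2/4 + 11*z/4 - 3/2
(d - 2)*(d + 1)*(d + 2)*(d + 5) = d^4 + 6*d^3 + d^2 - 24*d - 20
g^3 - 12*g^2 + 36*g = g*(g - 6)^2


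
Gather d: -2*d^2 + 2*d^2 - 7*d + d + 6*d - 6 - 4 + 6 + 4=0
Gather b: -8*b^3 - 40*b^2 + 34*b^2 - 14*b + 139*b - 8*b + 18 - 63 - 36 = -8*b^3 - 6*b^2 + 117*b - 81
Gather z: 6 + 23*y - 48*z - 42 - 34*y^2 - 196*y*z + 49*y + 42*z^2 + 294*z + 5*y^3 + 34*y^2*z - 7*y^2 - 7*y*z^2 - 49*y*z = 5*y^3 - 41*y^2 + 72*y + z^2*(42 - 7*y) + z*(34*y^2 - 245*y + 246) - 36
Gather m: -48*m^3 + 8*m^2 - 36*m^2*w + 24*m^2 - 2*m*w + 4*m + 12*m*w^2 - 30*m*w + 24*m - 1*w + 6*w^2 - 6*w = -48*m^3 + m^2*(32 - 36*w) + m*(12*w^2 - 32*w + 28) + 6*w^2 - 7*w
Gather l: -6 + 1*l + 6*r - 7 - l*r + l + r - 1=l*(2 - r) + 7*r - 14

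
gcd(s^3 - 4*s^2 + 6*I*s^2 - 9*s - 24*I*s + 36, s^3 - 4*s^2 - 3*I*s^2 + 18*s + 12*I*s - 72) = s^2 + s*(-4 + 3*I) - 12*I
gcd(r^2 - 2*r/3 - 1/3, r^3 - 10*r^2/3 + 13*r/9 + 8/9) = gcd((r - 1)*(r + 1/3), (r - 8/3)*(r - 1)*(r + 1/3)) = r^2 - 2*r/3 - 1/3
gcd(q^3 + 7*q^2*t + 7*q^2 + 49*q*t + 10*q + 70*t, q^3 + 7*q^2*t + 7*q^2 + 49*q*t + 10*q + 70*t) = q^3 + 7*q^2*t + 7*q^2 + 49*q*t + 10*q + 70*t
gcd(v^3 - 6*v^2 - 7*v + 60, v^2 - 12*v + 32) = v - 4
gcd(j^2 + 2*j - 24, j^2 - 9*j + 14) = 1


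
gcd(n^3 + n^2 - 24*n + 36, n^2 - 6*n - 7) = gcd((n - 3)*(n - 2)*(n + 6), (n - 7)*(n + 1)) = 1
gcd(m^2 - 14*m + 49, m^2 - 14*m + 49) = m^2 - 14*m + 49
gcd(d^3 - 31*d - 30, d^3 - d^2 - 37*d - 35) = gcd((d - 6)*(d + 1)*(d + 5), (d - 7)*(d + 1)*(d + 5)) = d^2 + 6*d + 5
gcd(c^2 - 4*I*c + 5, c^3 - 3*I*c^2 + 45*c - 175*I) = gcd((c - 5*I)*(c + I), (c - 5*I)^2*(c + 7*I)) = c - 5*I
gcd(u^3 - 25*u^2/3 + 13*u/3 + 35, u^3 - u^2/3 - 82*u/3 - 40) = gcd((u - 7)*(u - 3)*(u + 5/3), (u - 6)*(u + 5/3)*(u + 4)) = u + 5/3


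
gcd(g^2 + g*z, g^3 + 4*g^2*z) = g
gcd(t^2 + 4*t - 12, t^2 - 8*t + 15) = 1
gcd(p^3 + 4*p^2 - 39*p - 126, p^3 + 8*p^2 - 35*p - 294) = p^2 + p - 42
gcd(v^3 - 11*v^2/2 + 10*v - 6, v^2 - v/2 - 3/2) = v - 3/2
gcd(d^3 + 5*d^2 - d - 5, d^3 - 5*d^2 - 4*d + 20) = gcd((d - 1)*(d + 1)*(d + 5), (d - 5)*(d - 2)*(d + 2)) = 1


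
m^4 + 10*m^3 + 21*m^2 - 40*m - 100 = (m - 2)*(m + 2)*(m + 5)^2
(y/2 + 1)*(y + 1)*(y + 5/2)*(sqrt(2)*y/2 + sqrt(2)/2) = sqrt(2)*y^4/4 + 13*sqrt(2)*y^3/8 + 15*sqrt(2)*y^2/4 + 29*sqrt(2)*y/8 + 5*sqrt(2)/4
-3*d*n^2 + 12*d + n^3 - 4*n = (-3*d + n)*(n - 2)*(n + 2)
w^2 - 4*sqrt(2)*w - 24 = (w - 6*sqrt(2))*(w + 2*sqrt(2))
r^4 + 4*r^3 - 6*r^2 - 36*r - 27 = (r - 3)*(r + 1)*(r + 3)^2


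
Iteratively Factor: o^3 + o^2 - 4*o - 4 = (o + 1)*(o^2 - 4) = (o - 2)*(o + 1)*(o + 2)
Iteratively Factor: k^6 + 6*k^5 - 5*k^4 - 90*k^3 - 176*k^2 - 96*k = (k)*(k^5 + 6*k^4 - 5*k^3 - 90*k^2 - 176*k - 96) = k*(k + 4)*(k^4 + 2*k^3 - 13*k^2 - 38*k - 24) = k*(k + 2)*(k + 4)*(k^3 - 13*k - 12) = k*(k - 4)*(k + 2)*(k + 4)*(k^2 + 4*k + 3) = k*(k - 4)*(k + 1)*(k + 2)*(k + 4)*(k + 3)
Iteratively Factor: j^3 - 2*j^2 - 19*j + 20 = (j - 1)*(j^2 - j - 20) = (j - 1)*(j + 4)*(j - 5)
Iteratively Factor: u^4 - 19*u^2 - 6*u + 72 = (u + 3)*(u^3 - 3*u^2 - 10*u + 24) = (u - 4)*(u + 3)*(u^2 + u - 6) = (u - 4)*(u - 2)*(u + 3)*(u + 3)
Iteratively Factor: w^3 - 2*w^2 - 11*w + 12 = (w - 1)*(w^2 - w - 12) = (w - 1)*(w + 3)*(w - 4)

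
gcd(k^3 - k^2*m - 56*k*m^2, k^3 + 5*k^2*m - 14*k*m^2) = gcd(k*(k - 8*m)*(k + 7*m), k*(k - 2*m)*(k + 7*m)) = k^2 + 7*k*m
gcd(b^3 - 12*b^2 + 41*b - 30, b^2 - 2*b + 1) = b - 1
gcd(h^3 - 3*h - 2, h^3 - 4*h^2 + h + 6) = h^2 - h - 2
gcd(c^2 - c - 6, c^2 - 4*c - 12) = c + 2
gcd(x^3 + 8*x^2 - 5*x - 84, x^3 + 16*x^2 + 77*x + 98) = x + 7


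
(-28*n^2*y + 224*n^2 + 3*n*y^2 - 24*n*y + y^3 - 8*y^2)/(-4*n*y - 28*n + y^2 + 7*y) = (7*n*y - 56*n + y^2 - 8*y)/(y + 7)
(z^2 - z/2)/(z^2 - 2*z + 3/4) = 2*z/(2*z - 3)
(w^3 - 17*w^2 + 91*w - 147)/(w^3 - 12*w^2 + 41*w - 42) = (w - 7)/(w - 2)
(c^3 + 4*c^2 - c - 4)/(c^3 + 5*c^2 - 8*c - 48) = (c^2 - 1)/(c^2 + c - 12)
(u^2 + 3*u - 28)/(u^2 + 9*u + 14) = (u - 4)/(u + 2)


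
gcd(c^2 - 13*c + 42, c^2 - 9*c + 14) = c - 7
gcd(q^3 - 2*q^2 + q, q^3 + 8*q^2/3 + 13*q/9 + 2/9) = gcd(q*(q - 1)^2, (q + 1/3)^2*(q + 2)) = 1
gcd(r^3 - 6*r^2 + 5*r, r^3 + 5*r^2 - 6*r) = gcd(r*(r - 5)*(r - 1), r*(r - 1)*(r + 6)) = r^2 - r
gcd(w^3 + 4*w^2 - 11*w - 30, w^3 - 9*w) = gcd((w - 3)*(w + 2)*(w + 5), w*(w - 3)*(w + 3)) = w - 3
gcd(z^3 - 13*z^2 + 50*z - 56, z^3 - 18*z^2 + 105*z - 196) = z^2 - 11*z + 28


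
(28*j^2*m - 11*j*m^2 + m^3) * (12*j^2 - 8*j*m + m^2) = 336*j^4*m - 356*j^3*m^2 + 128*j^2*m^3 - 19*j*m^4 + m^5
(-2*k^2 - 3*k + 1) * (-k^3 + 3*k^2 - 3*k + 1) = 2*k^5 - 3*k^4 - 4*k^3 + 10*k^2 - 6*k + 1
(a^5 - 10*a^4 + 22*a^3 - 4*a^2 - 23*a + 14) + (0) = a^5 - 10*a^4 + 22*a^3 - 4*a^2 - 23*a + 14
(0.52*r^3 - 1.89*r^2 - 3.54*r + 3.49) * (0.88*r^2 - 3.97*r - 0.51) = 0.4576*r^5 - 3.7276*r^4 + 4.1229*r^3 + 18.0889*r^2 - 12.0499*r - 1.7799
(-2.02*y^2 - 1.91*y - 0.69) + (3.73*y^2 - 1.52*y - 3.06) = 1.71*y^2 - 3.43*y - 3.75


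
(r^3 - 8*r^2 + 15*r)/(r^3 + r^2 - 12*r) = (r - 5)/(r + 4)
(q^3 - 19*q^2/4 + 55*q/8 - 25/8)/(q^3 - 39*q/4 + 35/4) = (4*q - 5)/(2*(2*q + 7))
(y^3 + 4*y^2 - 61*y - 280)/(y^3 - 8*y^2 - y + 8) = (y^2 + 12*y + 35)/(y^2 - 1)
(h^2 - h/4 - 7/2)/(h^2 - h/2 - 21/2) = (-4*h^2 + h + 14)/(2*(-2*h^2 + h + 21))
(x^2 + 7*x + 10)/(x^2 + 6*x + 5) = (x + 2)/(x + 1)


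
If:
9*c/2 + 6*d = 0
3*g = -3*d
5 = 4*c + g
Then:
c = 20/19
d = -15/19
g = 15/19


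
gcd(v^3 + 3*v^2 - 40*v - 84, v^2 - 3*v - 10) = v + 2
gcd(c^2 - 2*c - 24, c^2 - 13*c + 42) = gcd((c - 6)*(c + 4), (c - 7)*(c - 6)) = c - 6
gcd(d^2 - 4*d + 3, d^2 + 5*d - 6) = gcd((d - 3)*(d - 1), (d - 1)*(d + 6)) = d - 1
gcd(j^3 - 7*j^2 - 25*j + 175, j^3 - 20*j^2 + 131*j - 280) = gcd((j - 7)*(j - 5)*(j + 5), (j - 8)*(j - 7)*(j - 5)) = j^2 - 12*j + 35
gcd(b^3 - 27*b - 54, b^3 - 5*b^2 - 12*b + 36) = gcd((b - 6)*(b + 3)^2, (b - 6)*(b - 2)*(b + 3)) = b^2 - 3*b - 18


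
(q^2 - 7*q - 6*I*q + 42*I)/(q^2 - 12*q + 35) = (q - 6*I)/(q - 5)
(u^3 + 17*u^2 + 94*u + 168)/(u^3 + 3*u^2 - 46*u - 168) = (u + 7)/(u - 7)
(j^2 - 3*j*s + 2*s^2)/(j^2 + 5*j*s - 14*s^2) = (j - s)/(j + 7*s)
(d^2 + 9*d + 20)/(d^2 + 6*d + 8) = (d + 5)/(d + 2)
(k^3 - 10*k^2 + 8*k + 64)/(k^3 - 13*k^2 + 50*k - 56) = (k^2 - 6*k - 16)/(k^2 - 9*k + 14)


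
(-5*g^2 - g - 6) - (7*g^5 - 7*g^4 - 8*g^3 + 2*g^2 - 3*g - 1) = -7*g^5 + 7*g^4 + 8*g^3 - 7*g^2 + 2*g - 5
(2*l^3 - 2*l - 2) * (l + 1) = 2*l^4 + 2*l^3 - 2*l^2 - 4*l - 2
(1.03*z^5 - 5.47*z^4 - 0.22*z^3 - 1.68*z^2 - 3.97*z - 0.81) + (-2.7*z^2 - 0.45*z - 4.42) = 1.03*z^5 - 5.47*z^4 - 0.22*z^3 - 4.38*z^2 - 4.42*z - 5.23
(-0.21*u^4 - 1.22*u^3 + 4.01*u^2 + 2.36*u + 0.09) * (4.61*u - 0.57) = -0.9681*u^5 - 5.5045*u^4 + 19.1815*u^3 + 8.5939*u^2 - 0.9303*u - 0.0513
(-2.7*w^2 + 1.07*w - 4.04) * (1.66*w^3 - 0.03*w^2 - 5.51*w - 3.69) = -4.482*w^5 + 1.8572*w^4 + 8.1385*w^3 + 4.1885*w^2 + 18.3121*w + 14.9076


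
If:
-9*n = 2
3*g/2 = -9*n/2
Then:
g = 2/3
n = -2/9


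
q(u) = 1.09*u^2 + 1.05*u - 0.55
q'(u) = 2.18*u + 1.05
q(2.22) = 7.15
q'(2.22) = 5.89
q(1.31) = 2.70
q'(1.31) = 3.91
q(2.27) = 7.45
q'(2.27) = 6.00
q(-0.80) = -0.69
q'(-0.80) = -0.69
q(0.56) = 0.38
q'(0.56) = 2.27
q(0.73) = 0.80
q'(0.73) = 2.64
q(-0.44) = -0.80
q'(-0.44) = 0.09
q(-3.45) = 8.80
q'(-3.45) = -6.47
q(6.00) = 44.99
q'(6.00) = 14.13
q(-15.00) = 228.95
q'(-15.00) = -31.65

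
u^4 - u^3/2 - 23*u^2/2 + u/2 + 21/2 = (u - 7/2)*(u - 1)*(u + 1)*(u + 3)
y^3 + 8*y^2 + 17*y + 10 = (y + 1)*(y + 2)*(y + 5)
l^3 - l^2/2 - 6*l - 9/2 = (l - 3)*(l + 1)*(l + 3/2)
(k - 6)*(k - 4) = k^2 - 10*k + 24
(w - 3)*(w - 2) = w^2 - 5*w + 6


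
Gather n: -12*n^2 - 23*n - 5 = -12*n^2 - 23*n - 5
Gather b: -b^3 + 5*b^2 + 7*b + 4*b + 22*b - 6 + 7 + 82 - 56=-b^3 + 5*b^2 + 33*b + 27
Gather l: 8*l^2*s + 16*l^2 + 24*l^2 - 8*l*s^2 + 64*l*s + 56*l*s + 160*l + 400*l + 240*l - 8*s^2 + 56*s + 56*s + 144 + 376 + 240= l^2*(8*s + 40) + l*(-8*s^2 + 120*s + 800) - 8*s^2 + 112*s + 760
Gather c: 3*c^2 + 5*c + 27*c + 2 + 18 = 3*c^2 + 32*c + 20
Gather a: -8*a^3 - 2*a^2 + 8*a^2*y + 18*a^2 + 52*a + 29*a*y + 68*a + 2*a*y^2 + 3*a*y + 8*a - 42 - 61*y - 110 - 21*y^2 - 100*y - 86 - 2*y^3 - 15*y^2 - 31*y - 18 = -8*a^3 + a^2*(8*y + 16) + a*(2*y^2 + 32*y + 128) - 2*y^3 - 36*y^2 - 192*y - 256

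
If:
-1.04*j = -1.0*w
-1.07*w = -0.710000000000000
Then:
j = 0.64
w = 0.66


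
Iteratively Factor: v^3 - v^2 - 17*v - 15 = (v - 5)*(v^2 + 4*v + 3) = (v - 5)*(v + 3)*(v + 1)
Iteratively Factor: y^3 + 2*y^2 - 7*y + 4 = (y + 4)*(y^2 - 2*y + 1) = (y - 1)*(y + 4)*(y - 1)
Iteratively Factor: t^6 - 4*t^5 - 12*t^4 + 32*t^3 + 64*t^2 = (t - 4)*(t^5 - 12*t^3 - 16*t^2) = (t - 4)*(t + 2)*(t^4 - 2*t^3 - 8*t^2) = (t - 4)^2*(t + 2)*(t^3 + 2*t^2) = (t - 4)^2*(t + 2)^2*(t^2) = t*(t - 4)^2*(t + 2)^2*(t)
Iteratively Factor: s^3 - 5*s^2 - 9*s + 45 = (s - 5)*(s^2 - 9) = (s - 5)*(s - 3)*(s + 3)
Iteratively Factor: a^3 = (a)*(a^2) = a^2*(a)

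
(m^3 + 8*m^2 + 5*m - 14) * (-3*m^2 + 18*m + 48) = -3*m^5 - 6*m^4 + 177*m^3 + 516*m^2 - 12*m - 672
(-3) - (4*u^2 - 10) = 7 - 4*u^2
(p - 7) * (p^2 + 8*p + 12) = p^3 + p^2 - 44*p - 84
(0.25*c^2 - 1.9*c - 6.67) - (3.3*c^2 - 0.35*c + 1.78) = -3.05*c^2 - 1.55*c - 8.45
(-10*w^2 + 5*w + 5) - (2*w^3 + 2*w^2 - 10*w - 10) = -2*w^3 - 12*w^2 + 15*w + 15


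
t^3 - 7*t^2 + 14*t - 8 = (t - 4)*(t - 2)*(t - 1)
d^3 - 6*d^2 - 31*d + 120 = (d - 8)*(d - 3)*(d + 5)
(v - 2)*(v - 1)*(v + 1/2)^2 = v^4 - 2*v^3 - 3*v^2/4 + 5*v/4 + 1/2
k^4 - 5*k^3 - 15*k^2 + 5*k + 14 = (k - 7)*(k - 1)*(k + 1)*(k + 2)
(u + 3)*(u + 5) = u^2 + 8*u + 15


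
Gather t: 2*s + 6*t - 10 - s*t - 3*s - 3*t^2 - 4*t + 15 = -s - 3*t^2 + t*(2 - s) + 5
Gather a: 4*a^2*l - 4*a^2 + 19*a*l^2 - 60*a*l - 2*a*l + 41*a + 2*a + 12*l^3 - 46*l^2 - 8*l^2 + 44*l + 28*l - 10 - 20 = a^2*(4*l - 4) + a*(19*l^2 - 62*l + 43) + 12*l^3 - 54*l^2 + 72*l - 30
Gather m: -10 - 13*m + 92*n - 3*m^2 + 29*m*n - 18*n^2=-3*m^2 + m*(29*n - 13) - 18*n^2 + 92*n - 10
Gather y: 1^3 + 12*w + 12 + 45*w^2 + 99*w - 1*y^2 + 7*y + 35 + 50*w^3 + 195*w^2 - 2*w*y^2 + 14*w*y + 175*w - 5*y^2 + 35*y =50*w^3 + 240*w^2 + 286*w + y^2*(-2*w - 6) + y*(14*w + 42) + 48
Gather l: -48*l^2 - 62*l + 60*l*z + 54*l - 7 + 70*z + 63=-48*l^2 + l*(60*z - 8) + 70*z + 56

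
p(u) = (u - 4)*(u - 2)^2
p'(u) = (u - 4)*(2*u - 4) + (u - 2)^2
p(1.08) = -2.47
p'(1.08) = 6.22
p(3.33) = -1.19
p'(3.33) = -0.01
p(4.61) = 4.16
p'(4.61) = 10.00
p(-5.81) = -598.37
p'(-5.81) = 214.23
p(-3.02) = -176.91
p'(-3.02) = 95.68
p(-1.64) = -74.73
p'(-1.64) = 54.31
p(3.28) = -1.18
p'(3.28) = -0.20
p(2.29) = -0.14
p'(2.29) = -0.91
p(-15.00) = -5491.00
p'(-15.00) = 935.00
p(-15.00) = -5491.00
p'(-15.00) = 935.00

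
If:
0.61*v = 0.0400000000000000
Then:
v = 0.07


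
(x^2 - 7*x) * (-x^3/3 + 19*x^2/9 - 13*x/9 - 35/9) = -x^5/3 + 40*x^4/9 - 146*x^3/9 + 56*x^2/9 + 245*x/9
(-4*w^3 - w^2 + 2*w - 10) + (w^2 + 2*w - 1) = -4*w^3 + 4*w - 11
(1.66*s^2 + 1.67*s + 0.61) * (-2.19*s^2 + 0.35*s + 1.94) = -3.6354*s^4 - 3.0763*s^3 + 2.469*s^2 + 3.4533*s + 1.1834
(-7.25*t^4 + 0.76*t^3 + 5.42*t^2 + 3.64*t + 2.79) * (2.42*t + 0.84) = -17.545*t^5 - 4.2508*t^4 + 13.7548*t^3 + 13.3616*t^2 + 9.8094*t + 2.3436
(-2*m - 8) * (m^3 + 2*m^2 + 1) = -2*m^4 - 12*m^3 - 16*m^2 - 2*m - 8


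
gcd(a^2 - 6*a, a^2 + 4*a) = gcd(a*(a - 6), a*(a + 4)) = a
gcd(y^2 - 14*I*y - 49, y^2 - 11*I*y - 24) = 1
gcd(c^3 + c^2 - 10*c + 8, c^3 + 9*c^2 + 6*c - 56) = c^2 + 2*c - 8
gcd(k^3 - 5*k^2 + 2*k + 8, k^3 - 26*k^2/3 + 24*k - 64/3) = k^2 - 6*k + 8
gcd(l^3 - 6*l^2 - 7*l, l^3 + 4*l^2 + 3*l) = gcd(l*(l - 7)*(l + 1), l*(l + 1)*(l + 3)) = l^2 + l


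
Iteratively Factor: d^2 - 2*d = (d - 2)*(d)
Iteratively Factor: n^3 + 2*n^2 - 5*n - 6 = (n + 3)*(n^2 - n - 2) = (n + 1)*(n + 3)*(n - 2)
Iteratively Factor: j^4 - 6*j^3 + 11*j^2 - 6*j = (j - 1)*(j^3 - 5*j^2 + 6*j) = j*(j - 1)*(j^2 - 5*j + 6) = j*(j - 2)*(j - 1)*(j - 3)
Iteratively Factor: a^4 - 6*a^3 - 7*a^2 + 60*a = (a + 3)*(a^3 - 9*a^2 + 20*a) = a*(a + 3)*(a^2 - 9*a + 20) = a*(a - 5)*(a + 3)*(a - 4)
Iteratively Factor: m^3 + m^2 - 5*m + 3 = (m + 3)*(m^2 - 2*m + 1) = (m - 1)*(m + 3)*(m - 1)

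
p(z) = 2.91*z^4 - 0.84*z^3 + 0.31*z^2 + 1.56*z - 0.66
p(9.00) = 18518.64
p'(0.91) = 8.81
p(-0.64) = -0.82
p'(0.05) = 1.59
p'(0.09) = 1.60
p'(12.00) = 19760.04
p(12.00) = 58952.94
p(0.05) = -0.58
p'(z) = 11.64*z^3 - 2.52*z^2 + 0.62*z + 1.56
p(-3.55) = 497.46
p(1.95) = 39.41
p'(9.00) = 8288.58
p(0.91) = 2.38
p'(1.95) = 79.50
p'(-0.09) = 1.48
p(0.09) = -0.52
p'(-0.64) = -2.92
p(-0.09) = -0.80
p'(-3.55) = -553.16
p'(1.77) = 59.31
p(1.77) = 26.98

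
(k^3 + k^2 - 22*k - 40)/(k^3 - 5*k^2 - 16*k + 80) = (k + 2)/(k - 4)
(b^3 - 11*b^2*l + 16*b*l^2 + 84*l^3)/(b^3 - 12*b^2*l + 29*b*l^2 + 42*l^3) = (b + 2*l)/(b + l)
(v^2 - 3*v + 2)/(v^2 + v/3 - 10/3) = 3*(v^2 - 3*v + 2)/(3*v^2 + v - 10)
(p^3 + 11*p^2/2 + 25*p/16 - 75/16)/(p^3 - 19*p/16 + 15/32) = 2*(p + 5)/(2*p - 1)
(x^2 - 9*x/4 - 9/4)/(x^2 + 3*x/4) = (x - 3)/x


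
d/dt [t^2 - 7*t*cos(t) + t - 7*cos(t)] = 7*t*sin(t) + 2*t - 7*sqrt(2)*cos(t + pi/4) + 1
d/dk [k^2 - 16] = 2*k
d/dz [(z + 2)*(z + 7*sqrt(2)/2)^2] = (2*z + 7*sqrt(2))*(6*z + 8 + 7*sqrt(2))/4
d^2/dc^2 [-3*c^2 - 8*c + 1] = -6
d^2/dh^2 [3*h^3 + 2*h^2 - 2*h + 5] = 18*h + 4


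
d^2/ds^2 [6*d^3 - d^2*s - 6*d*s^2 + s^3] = -12*d + 6*s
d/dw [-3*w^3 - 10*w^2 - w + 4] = -9*w^2 - 20*w - 1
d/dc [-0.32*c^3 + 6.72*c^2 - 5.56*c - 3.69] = -0.96*c^2 + 13.44*c - 5.56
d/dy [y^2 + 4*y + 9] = 2*y + 4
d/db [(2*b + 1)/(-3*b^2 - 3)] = 2*(b^2 + b - 1)/(3*(b^4 + 2*b^2 + 1))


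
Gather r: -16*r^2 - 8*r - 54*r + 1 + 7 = -16*r^2 - 62*r + 8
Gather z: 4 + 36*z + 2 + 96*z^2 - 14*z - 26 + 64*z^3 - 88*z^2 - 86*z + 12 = 64*z^3 + 8*z^2 - 64*z - 8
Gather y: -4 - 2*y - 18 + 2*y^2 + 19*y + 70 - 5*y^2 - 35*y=-3*y^2 - 18*y + 48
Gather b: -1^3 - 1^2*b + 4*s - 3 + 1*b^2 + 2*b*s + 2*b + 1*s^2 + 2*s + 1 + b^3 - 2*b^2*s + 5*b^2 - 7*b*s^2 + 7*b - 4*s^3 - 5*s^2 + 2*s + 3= b^3 + b^2*(6 - 2*s) + b*(-7*s^2 + 2*s + 8) - 4*s^3 - 4*s^2 + 8*s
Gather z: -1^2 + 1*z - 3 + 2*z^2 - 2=2*z^2 + z - 6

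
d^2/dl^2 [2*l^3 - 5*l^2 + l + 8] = 12*l - 10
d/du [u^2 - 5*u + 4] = 2*u - 5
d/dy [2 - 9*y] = -9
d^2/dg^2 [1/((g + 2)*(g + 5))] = 2*((g + 2)^2 + (g + 2)*(g + 5) + (g + 5)^2)/((g + 2)^3*(g + 5)^3)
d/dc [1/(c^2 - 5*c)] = (5 - 2*c)/(c^2*(c - 5)^2)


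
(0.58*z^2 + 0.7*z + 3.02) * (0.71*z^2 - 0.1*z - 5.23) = 0.4118*z^4 + 0.439*z^3 - 0.9592*z^2 - 3.963*z - 15.7946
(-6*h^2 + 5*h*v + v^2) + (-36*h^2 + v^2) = -42*h^2 + 5*h*v + 2*v^2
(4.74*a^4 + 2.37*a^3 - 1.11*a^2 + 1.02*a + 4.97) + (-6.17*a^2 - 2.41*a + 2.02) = 4.74*a^4 + 2.37*a^3 - 7.28*a^2 - 1.39*a + 6.99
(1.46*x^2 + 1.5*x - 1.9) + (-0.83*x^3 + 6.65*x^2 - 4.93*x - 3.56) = -0.83*x^3 + 8.11*x^2 - 3.43*x - 5.46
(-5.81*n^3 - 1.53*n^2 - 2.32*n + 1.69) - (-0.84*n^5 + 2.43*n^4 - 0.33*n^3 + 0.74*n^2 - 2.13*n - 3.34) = 0.84*n^5 - 2.43*n^4 - 5.48*n^3 - 2.27*n^2 - 0.19*n + 5.03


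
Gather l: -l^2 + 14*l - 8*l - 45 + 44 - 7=-l^2 + 6*l - 8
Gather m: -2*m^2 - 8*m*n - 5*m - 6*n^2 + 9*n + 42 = -2*m^2 + m*(-8*n - 5) - 6*n^2 + 9*n + 42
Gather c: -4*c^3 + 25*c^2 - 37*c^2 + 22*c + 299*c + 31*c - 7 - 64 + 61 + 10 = -4*c^3 - 12*c^2 + 352*c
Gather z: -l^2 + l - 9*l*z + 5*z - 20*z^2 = -l^2 + l - 20*z^2 + z*(5 - 9*l)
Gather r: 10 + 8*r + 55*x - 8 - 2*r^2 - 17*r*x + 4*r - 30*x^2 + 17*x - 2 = -2*r^2 + r*(12 - 17*x) - 30*x^2 + 72*x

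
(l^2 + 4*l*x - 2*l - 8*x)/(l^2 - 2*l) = (l + 4*x)/l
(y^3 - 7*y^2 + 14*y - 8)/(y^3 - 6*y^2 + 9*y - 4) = (y - 2)/(y - 1)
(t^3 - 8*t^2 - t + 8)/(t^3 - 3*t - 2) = (t^2 - 9*t + 8)/(t^2 - t - 2)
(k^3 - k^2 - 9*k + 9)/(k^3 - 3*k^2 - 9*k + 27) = (k - 1)/(k - 3)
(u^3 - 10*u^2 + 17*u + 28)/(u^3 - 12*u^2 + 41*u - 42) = (u^2 - 3*u - 4)/(u^2 - 5*u + 6)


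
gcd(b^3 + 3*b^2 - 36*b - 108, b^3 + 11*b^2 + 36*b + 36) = b^2 + 9*b + 18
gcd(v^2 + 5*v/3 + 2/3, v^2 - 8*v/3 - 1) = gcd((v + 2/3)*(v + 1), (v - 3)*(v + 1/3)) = 1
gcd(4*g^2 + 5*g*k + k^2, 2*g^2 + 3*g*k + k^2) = g + k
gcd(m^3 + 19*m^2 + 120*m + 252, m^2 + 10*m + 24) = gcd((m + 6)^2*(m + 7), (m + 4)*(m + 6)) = m + 6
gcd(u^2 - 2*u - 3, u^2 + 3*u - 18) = u - 3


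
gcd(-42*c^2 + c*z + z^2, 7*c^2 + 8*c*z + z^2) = 7*c + z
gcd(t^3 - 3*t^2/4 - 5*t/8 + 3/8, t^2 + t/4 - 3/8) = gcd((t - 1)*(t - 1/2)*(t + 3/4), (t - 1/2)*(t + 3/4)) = t^2 + t/4 - 3/8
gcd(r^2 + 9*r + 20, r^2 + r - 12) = r + 4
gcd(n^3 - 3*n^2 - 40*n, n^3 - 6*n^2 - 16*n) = n^2 - 8*n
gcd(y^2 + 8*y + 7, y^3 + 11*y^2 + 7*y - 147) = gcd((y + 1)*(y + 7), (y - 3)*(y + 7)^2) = y + 7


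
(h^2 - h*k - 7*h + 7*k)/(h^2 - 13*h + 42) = (h - k)/(h - 6)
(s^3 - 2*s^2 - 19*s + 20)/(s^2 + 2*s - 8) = (s^2 - 6*s + 5)/(s - 2)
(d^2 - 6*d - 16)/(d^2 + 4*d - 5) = (d^2 - 6*d - 16)/(d^2 + 4*d - 5)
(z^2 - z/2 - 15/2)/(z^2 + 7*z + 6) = (2*z^2 - z - 15)/(2*(z^2 + 7*z + 6))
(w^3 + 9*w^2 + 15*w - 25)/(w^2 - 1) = (w^2 + 10*w + 25)/(w + 1)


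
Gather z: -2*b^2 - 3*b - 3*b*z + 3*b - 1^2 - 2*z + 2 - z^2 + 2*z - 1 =-2*b^2 - 3*b*z - z^2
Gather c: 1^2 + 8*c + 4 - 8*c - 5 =0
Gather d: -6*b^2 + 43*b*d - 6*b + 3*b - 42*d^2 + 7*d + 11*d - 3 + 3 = -6*b^2 - 3*b - 42*d^2 + d*(43*b + 18)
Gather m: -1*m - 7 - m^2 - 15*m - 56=-m^2 - 16*m - 63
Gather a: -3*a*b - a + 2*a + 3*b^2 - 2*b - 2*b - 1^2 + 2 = a*(1 - 3*b) + 3*b^2 - 4*b + 1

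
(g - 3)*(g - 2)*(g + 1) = g^3 - 4*g^2 + g + 6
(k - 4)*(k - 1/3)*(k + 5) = k^3 + 2*k^2/3 - 61*k/3 + 20/3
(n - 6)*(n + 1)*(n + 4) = n^3 - n^2 - 26*n - 24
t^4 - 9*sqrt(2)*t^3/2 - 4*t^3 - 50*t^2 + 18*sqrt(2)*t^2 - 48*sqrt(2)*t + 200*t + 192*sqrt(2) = (t - 4)*(t - 8*sqrt(2))*(t + 3*sqrt(2)/2)*(t + 2*sqrt(2))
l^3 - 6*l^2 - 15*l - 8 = (l - 8)*(l + 1)^2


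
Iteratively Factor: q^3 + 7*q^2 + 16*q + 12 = (q + 2)*(q^2 + 5*q + 6) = (q + 2)^2*(q + 3)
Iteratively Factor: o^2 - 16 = (o + 4)*(o - 4)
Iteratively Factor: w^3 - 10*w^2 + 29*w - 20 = (w - 5)*(w^2 - 5*w + 4) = (w - 5)*(w - 1)*(w - 4)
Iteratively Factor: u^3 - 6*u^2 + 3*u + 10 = (u - 2)*(u^2 - 4*u - 5) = (u - 5)*(u - 2)*(u + 1)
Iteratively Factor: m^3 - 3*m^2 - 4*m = (m - 4)*(m^2 + m) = m*(m - 4)*(m + 1)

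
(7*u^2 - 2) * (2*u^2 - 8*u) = 14*u^4 - 56*u^3 - 4*u^2 + 16*u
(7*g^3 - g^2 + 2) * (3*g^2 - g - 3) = 21*g^5 - 10*g^4 - 20*g^3 + 9*g^2 - 2*g - 6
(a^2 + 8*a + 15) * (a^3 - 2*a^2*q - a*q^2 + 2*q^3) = a^5 - 2*a^4*q + 8*a^4 - a^3*q^2 - 16*a^3*q + 15*a^3 + 2*a^2*q^3 - 8*a^2*q^2 - 30*a^2*q + 16*a*q^3 - 15*a*q^2 + 30*q^3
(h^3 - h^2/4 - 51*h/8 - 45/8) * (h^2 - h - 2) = h^5 - 5*h^4/4 - 65*h^3/8 + 5*h^2/4 + 147*h/8 + 45/4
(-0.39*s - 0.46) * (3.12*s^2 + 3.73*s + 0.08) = -1.2168*s^3 - 2.8899*s^2 - 1.747*s - 0.0368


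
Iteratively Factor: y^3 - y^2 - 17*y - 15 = (y + 1)*(y^2 - 2*y - 15) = (y + 1)*(y + 3)*(y - 5)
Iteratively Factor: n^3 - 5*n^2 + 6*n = (n - 3)*(n^2 - 2*n) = n*(n - 3)*(n - 2)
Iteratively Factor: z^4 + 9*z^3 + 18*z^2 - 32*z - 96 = (z + 4)*(z^3 + 5*z^2 - 2*z - 24) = (z + 3)*(z + 4)*(z^2 + 2*z - 8) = (z + 3)*(z + 4)^2*(z - 2)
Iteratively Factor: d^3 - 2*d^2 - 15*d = (d + 3)*(d^2 - 5*d) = (d - 5)*(d + 3)*(d)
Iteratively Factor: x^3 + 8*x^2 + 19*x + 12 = (x + 3)*(x^2 + 5*x + 4) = (x + 3)*(x + 4)*(x + 1)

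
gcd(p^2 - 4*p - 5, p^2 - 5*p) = p - 5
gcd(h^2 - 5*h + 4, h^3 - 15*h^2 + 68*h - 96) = h - 4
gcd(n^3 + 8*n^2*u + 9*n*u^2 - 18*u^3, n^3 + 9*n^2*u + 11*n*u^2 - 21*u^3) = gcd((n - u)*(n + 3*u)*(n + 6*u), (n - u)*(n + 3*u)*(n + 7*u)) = -n^2 - 2*n*u + 3*u^2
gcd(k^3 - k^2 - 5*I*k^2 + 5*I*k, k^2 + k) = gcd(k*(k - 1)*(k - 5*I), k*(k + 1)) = k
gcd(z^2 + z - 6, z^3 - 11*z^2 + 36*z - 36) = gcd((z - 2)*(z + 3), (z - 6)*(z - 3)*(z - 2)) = z - 2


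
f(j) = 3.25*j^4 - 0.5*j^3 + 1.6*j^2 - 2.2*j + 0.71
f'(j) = 13.0*j^3 - 1.5*j^2 + 3.2*j - 2.2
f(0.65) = 0.40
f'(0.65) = 2.82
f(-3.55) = 567.23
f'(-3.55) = -614.07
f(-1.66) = 35.74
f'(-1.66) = -71.11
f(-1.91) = 57.49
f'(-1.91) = -104.37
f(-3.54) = 561.11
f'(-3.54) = -609.03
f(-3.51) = 543.07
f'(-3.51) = -594.08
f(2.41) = 107.34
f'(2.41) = 178.77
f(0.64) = 0.37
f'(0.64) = 2.64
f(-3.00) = 298.46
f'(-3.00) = -376.30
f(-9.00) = 21837.86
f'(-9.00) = -9629.50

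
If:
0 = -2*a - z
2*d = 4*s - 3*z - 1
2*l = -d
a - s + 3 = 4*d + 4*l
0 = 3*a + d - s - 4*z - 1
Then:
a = 7/130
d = 15/13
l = -15/26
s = 97/130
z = -7/65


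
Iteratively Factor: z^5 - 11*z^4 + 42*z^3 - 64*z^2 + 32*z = (z)*(z^4 - 11*z^3 + 42*z^2 - 64*z + 32) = z*(z - 4)*(z^3 - 7*z^2 + 14*z - 8) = z*(z - 4)*(z - 2)*(z^2 - 5*z + 4) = z*(z - 4)*(z - 2)*(z - 1)*(z - 4)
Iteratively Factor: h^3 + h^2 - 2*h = (h + 2)*(h^2 - h) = h*(h + 2)*(h - 1)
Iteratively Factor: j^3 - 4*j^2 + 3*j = (j - 1)*(j^2 - 3*j) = j*(j - 1)*(j - 3)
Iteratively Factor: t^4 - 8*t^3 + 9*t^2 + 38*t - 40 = (t - 4)*(t^3 - 4*t^2 - 7*t + 10) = (t - 4)*(t + 2)*(t^2 - 6*t + 5) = (t - 4)*(t - 1)*(t + 2)*(t - 5)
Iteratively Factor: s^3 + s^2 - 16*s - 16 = (s + 1)*(s^2 - 16) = (s - 4)*(s + 1)*(s + 4)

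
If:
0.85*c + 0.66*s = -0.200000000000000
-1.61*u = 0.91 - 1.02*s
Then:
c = -1.22560553633218*u - 0.9280276816609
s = 1.57843137254902*u + 0.892156862745098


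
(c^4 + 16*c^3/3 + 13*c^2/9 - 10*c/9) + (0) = c^4 + 16*c^3/3 + 13*c^2/9 - 10*c/9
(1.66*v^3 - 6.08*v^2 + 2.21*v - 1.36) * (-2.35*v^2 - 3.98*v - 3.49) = -3.901*v^5 + 7.6812*v^4 + 13.2115*v^3 + 15.6194*v^2 - 2.3001*v + 4.7464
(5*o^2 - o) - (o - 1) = 5*o^2 - 2*o + 1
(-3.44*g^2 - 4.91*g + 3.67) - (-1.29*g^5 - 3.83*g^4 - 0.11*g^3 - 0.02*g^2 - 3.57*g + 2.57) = 1.29*g^5 + 3.83*g^4 + 0.11*g^3 - 3.42*g^2 - 1.34*g + 1.1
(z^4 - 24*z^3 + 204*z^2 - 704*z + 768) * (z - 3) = z^5 - 27*z^4 + 276*z^3 - 1316*z^2 + 2880*z - 2304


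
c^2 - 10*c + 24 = (c - 6)*(c - 4)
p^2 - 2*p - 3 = (p - 3)*(p + 1)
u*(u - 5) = u^2 - 5*u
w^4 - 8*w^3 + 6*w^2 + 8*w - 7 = (w - 7)*(w - 1)^2*(w + 1)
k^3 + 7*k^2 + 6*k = k*(k + 1)*(k + 6)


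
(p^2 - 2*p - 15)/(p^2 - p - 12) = (p - 5)/(p - 4)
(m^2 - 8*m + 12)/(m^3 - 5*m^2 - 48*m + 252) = (m - 2)/(m^2 + m - 42)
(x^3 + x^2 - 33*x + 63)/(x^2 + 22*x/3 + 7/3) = 3*(x^2 - 6*x + 9)/(3*x + 1)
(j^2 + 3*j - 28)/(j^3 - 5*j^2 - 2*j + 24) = (j + 7)/(j^2 - j - 6)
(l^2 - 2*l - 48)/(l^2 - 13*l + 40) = (l + 6)/(l - 5)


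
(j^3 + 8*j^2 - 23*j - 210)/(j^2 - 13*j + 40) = (j^2 + 13*j + 42)/(j - 8)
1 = 1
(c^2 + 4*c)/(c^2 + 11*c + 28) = c/(c + 7)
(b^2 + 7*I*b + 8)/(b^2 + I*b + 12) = (b^2 + 7*I*b + 8)/(b^2 + I*b + 12)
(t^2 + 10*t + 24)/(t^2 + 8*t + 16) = (t + 6)/(t + 4)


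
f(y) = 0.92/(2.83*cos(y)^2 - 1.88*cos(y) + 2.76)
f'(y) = 0.92*(5.66*sin(y)*cos(y) - 1.88*sin(y))/(2.83*cos(y)^2 - 1.88*cos(y) + 2.76)^2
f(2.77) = 0.13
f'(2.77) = -0.05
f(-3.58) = 0.14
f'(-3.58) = -0.06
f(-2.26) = 0.18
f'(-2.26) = 0.15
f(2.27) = 0.18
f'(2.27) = -0.15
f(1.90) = 0.25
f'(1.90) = -0.24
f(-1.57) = 0.33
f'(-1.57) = 0.23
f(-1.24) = 0.38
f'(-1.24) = 0.01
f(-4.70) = 0.33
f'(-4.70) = -0.23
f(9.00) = 0.13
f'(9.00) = -0.06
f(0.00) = 0.25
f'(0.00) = 0.00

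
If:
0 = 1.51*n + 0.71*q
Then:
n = -0.470198675496689*q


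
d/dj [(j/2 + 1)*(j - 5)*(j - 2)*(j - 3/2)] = 2*j^3 - 39*j^2/4 + 7*j/2 + 13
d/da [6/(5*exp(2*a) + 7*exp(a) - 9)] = (-60*exp(a) - 42)*exp(a)/(5*exp(2*a) + 7*exp(a) - 9)^2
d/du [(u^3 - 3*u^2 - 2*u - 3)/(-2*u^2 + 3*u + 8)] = (-2*u^4 + 6*u^3 + 11*u^2 - 60*u - 7)/(4*u^4 - 12*u^3 - 23*u^2 + 48*u + 64)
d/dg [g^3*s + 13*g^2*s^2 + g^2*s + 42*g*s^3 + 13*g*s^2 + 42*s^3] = s*(3*g^2 + 26*g*s + 2*g + 42*s^2 + 13*s)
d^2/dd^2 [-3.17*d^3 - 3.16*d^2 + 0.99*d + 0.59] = -19.02*d - 6.32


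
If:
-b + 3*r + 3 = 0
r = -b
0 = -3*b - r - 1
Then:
No Solution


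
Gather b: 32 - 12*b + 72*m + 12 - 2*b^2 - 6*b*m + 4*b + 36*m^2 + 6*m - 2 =-2*b^2 + b*(-6*m - 8) + 36*m^2 + 78*m + 42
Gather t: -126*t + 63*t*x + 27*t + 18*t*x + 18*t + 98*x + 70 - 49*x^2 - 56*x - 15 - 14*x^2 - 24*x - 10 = t*(81*x - 81) - 63*x^2 + 18*x + 45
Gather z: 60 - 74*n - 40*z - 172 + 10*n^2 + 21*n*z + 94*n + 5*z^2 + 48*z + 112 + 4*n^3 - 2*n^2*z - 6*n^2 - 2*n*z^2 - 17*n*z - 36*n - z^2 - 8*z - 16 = 4*n^3 + 4*n^2 - 16*n + z^2*(4 - 2*n) + z*(-2*n^2 + 4*n) - 16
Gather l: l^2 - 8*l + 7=l^2 - 8*l + 7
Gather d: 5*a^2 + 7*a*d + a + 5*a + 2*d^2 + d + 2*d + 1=5*a^2 + 6*a + 2*d^2 + d*(7*a + 3) + 1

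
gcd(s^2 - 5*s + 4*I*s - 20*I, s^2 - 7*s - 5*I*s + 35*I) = 1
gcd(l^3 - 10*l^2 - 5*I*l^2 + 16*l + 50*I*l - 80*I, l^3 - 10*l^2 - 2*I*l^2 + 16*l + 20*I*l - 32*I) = l^2 - 10*l + 16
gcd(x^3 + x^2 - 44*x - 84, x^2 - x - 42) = x^2 - x - 42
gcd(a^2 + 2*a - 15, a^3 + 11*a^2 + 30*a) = a + 5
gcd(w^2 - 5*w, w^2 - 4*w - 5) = w - 5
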